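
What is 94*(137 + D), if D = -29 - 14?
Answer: 8836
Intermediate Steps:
D = -43
94*(137 + D) = 94*(137 - 43) = 94*94 = 8836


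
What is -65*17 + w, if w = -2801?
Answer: -3906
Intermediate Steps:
-65*17 + w = -65*17 - 2801 = -1105 - 2801 = -3906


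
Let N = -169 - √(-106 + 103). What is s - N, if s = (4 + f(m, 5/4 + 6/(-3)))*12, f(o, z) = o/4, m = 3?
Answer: 226 + I*√3 ≈ 226.0 + 1.732*I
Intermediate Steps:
f(o, z) = o/4 (f(o, z) = o*(¼) = o/4)
N = -169 - I*√3 (N = -169 - √(-3) = -169 - I*√3 ≈ -169.0 - 1.732*I)
s = 57 (s = (4 + (¼)*3)*12 = (4 + ¾)*12 = (19/4)*12 = 57)
s - N = 57 - (-169 - I*√3) = 57 + (169 + I*√3) = 226 + I*√3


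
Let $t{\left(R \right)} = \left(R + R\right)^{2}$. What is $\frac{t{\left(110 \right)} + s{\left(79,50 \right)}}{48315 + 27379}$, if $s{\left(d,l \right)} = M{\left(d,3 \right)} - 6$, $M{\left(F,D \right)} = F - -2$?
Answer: $\frac{48475}{75694} \approx 0.64041$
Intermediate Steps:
$M{\left(F,D \right)} = 2 + F$ ($M{\left(F,D \right)} = F + 2 = 2 + F$)
$s{\left(d,l \right)} = -4 + d$ ($s{\left(d,l \right)} = \left(2 + d\right) - 6 = -4 + d$)
$t{\left(R \right)} = 4 R^{2}$ ($t{\left(R \right)} = \left(2 R\right)^{2} = 4 R^{2}$)
$\frac{t{\left(110 \right)} + s{\left(79,50 \right)}}{48315 + 27379} = \frac{4 \cdot 110^{2} + \left(-4 + 79\right)}{48315 + 27379} = \frac{4 \cdot 12100 + 75}{75694} = \left(48400 + 75\right) \frac{1}{75694} = 48475 \cdot \frac{1}{75694} = \frac{48475}{75694}$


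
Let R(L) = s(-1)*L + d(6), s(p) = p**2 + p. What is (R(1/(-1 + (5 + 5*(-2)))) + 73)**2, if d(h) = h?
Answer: 6241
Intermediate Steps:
s(p) = p + p**2
R(L) = 6 (R(L) = (-(1 - 1))*L + 6 = (-1*0)*L + 6 = 0*L + 6 = 0 + 6 = 6)
(R(1/(-1 + (5 + 5*(-2)))) + 73)**2 = (6 + 73)**2 = 79**2 = 6241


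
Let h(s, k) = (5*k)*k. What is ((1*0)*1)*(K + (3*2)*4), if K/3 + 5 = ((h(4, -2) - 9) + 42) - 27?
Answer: 0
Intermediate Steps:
h(s, k) = 5*k²
K = 63 (K = -15 + 3*(((5*(-2)² - 9) + 42) - 27) = -15 + 3*(((5*4 - 9) + 42) - 27) = -15 + 3*(((20 - 9) + 42) - 27) = -15 + 3*((11 + 42) - 27) = -15 + 3*(53 - 27) = -15 + 3*26 = -15 + 78 = 63)
((1*0)*1)*(K + (3*2)*4) = ((1*0)*1)*(63 + (3*2)*4) = (0*1)*(63 + 6*4) = 0*(63 + 24) = 0*87 = 0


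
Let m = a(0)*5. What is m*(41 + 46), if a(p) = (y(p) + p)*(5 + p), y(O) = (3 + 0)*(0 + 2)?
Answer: 13050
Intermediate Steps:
y(O) = 6 (y(O) = 3*2 = 6)
a(p) = (5 + p)*(6 + p) (a(p) = (6 + p)*(5 + p) = (5 + p)*(6 + p))
m = 150 (m = (30 + 0² + 11*0)*5 = (30 + 0 + 0)*5 = 30*5 = 150)
m*(41 + 46) = 150*(41 + 46) = 150*87 = 13050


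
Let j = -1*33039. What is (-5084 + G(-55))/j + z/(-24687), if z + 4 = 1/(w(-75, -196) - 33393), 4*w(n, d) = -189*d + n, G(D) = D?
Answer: 1363161180167/8754741256131 ≈ 0.15571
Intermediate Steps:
j = -33039
w(n, d) = -189*d/4 + n/4 (w(n, d) = (-189*d + n)/4 = (n - 189*d)/4 = -189*d/4 + n/4)
z = -386416/96603 (z = -4 + 1/((-189/4*(-196) + (¼)*(-75)) - 33393) = -4 + 1/((9261 - 75/4) - 33393) = -4 + 1/(36969/4 - 33393) = -4 + 1/(-96603/4) = -4 - 4/96603 = -386416/96603 ≈ -4.0000)
(-5084 + G(-55))/j + z/(-24687) = (-5084 - 55)/(-33039) - 386416/96603/(-24687) = -5139*(-1/33039) - 386416/96603*(-1/24687) = 571/3671 + 386416/2384838261 = 1363161180167/8754741256131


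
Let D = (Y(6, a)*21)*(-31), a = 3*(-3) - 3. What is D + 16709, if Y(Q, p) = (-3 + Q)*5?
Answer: 6944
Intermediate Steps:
a = -12 (a = -9 - 3 = -12)
Y(Q, p) = -15 + 5*Q
D = -9765 (D = ((-15 + 5*6)*21)*(-31) = ((-15 + 30)*21)*(-31) = (15*21)*(-31) = 315*(-31) = -9765)
D + 16709 = -9765 + 16709 = 6944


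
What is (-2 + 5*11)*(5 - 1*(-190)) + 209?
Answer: 10544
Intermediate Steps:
(-2 + 5*11)*(5 - 1*(-190)) + 209 = (-2 + 55)*(5 + 190) + 209 = 53*195 + 209 = 10335 + 209 = 10544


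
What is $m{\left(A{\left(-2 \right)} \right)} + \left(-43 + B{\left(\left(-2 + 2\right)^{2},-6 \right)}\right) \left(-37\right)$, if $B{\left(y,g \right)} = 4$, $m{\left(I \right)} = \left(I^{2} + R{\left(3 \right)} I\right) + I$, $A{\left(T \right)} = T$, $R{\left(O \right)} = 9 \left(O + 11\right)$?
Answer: $1193$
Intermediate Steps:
$R{\left(O \right)} = 99 + 9 O$ ($R{\left(O \right)} = 9 \left(11 + O\right) = 99 + 9 O$)
$m{\left(I \right)} = I^{2} + 127 I$ ($m{\left(I \right)} = \left(I^{2} + \left(99 + 9 \cdot 3\right) I\right) + I = \left(I^{2} + \left(99 + 27\right) I\right) + I = \left(I^{2} + 126 I\right) + I = I^{2} + 127 I$)
$m{\left(A{\left(-2 \right)} \right)} + \left(-43 + B{\left(\left(-2 + 2\right)^{2},-6 \right)}\right) \left(-37\right) = - 2 \left(127 - 2\right) + \left(-43 + 4\right) \left(-37\right) = \left(-2\right) 125 - -1443 = -250 + 1443 = 1193$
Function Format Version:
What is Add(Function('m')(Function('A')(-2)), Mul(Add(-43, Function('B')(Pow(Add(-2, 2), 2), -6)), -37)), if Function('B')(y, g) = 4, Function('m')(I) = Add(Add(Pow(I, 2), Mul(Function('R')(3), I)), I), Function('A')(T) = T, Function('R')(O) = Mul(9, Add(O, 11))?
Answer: 1193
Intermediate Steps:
Function('R')(O) = Add(99, Mul(9, O)) (Function('R')(O) = Mul(9, Add(11, O)) = Add(99, Mul(9, O)))
Function('m')(I) = Add(Pow(I, 2), Mul(127, I)) (Function('m')(I) = Add(Add(Pow(I, 2), Mul(Add(99, Mul(9, 3)), I)), I) = Add(Add(Pow(I, 2), Mul(Add(99, 27), I)), I) = Add(Add(Pow(I, 2), Mul(126, I)), I) = Add(Pow(I, 2), Mul(127, I)))
Add(Function('m')(Function('A')(-2)), Mul(Add(-43, Function('B')(Pow(Add(-2, 2), 2), -6)), -37)) = Add(Mul(-2, Add(127, -2)), Mul(Add(-43, 4), -37)) = Add(Mul(-2, 125), Mul(-39, -37)) = Add(-250, 1443) = 1193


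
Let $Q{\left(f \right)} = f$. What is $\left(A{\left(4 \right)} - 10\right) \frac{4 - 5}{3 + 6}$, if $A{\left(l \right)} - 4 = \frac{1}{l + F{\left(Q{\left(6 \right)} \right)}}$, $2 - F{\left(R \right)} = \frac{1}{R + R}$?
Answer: $\frac{46}{71} \approx 0.64789$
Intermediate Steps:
$F{\left(R \right)} = 2 - \frac{1}{2 R}$ ($F{\left(R \right)} = 2 - \frac{1}{R + R} = 2 - \frac{1}{2 R}$)
$A{\left(l \right)} = 4 + \frac{1}{\frac{23}{12} + l}$ ($A{\left(l \right)} = 4 + \frac{1}{l + \left(2 - \frac{1}{2 \cdot 6}\right)} = 4 + \frac{1}{l + \left(2 - \frac{1}{12}\right)} = 4 + \frac{1}{l + \frac{23}{12}} = 4 + \frac{1}{\frac{23}{12} + l}$)
$\left(A{\left(4 \right)} - 10\right) \frac{4 - 5}{3 + 6} = \left(\frac{8 \left(13 + 6 \cdot 4\right)}{23 + 12 \cdot 4} - 10\right) \frac{4 - 5}{3 + 6} = \left(\frac{8 \left(13 + 24\right)}{23 + 48} - 10\right) \left(- \frac{1}{9}\right) = \left(8 \cdot \frac{1}{71} \cdot 37 - 10\right) \left(\left(-1\right) \frac{1}{9}\right) = \left(8 \cdot \frac{1}{71} \cdot 37 - 10\right) \left(- \frac{1}{9}\right) = \left(\frac{296}{71} - 10\right) \left(- \frac{1}{9}\right) = \left(- \frac{414}{71}\right) \left(- \frac{1}{9}\right) = \frac{46}{71}$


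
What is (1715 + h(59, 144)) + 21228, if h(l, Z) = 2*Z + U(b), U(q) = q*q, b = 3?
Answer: 23240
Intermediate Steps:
U(q) = q²
h(l, Z) = 9 + 2*Z (h(l, Z) = 2*Z + 3² = 2*Z + 9 = 9 + 2*Z)
(1715 + h(59, 144)) + 21228 = (1715 + (9 + 2*144)) + 21228 = (1715 + (9 + 288)) + 21228 = (1715 + 297) + 21228 = 2012 + 21228 = 23240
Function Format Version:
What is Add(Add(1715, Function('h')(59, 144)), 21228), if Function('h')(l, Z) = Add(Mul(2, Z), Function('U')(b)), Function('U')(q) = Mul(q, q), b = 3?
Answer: 23240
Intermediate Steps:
Function('U')(q) = Pow(q, 2)
Function('h')(l, Z) = Add(9, Mul(2, Z)) (Function('h')(l, Z) = Add(Mul(2, Z), Pow(3, 2)) = Add(Mul(2, Z), 9) = Add(9, Mul(2, Z)))
Add(Add(1715, Function('h')(59, 144)), 21228) = Add(Add(1715, Add(9, Mul(2, 144))), 21228) = Add(Add(1715, Add(9, 288)), 21228) = Add(Add(1715, 297), 21228) = Add(2012, 21228) = 23240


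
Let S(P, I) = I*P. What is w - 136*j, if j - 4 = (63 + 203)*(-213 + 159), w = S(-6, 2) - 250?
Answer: 1952698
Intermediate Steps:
w = -262 (w = 2*(-6) - 250 = -12 - 250 = -262)
j = -14360 (j = 4 + (63 + 203)*(-213 + 159) = 4 + 266*(-54) = 4 - 14364 = -14360)
w - 136*j = -262 - 136*(-14360) = -262 + 1952960 = 1952698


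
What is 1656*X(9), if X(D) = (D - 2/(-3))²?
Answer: 154744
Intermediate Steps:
X(D) = (⅔ + D)² (X(D) = (D - 2*(-⅓))² = (D + ⅔)² = (⅔ + D)²)
1656*X(9) = 1656*((2 + 3*9)²/9) = 1656*((2 + 27)²/9) = 1656*((⅑)*29²) = 1656*((⅑)*841) = 1656*(841/9) = 154744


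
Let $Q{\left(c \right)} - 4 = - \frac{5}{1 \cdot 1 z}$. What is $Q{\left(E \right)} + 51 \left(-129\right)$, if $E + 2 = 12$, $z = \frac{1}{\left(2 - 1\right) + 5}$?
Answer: $-6605$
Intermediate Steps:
$z = \frac{1}{6}$ ($z = \frac{1}{\left(2 - 1\right) + 5} = \frac{1}{1 + 5} = \frac{1}{6} \approx 0.16667$)
$E = 10$ ($E = -2 + 12 = 10$)
$Q{\left(c \right)} = -26$ ($Q{\left(c \right)} = 4 - \frac{5}{1 \cdot 1 \cdot \frac{1}{6}} = 4 - \frac{5}{1 \cdot \frac{1}{6}} = 4 - 5 \frac{1}{\frac{1}{6}} = 4 - 30 = -26$)
$Q{\left(E \right)} + 51 \left(-129\right) = -26 + 51 \left(-129\right) = -26 - 6579 = -6605$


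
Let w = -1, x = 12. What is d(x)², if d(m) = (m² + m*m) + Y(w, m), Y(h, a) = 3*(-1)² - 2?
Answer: 83521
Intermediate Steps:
Y(h, a) = 1 (Y(h, a) = 3*1 - 2 = 3 - 2 = 1)
d(m) = 1 + 2*m² (d(m) = (m² + m*m) + 1 = (m² + m²) + 1 = 2*m² + 1 = 1 + 2*m²)
d(x)² = (1 + 2*12²)² = (1 + 2*144)² = (1 + 288)² = 289² = 83521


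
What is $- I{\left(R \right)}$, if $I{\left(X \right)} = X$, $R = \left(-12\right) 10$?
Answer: $120$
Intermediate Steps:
$R = -120$
$- I{\left(R \right)} = \left(-1\right) \left(-120\right) = 120$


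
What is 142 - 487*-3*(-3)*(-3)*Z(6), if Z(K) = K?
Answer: 79036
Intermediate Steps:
142 - 487*-3*(-3)*(-3)*Z(6) = 142 - 487*-3*(-3)*(-3)*6 = 142 - 487*9*(-3)*6 = 142 - (-13149)*6 = 142 - 487*(-162) = 142 + 78894 = 79036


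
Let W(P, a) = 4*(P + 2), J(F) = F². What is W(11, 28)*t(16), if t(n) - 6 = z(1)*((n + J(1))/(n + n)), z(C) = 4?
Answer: 845/2 ≈ 422.50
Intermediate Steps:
W(P, a) = 8 + 4*P (W(P, a) = 4*(2 + P) = 8 + 4*P)
t(n) = 6 + 2*(1 + n)/n (t(n) = 6 + 4*((n + 1²)/(n + n)) = 6 + 4*((n + 1)/((2*n))) = 6 + 4*((1 + n)*(1/(2*n))) = 6 + 4*((1 + n)/(2*n)) = 6 + 2*(1 + n)/n)
W(11, 28)*t(16) = (8 + 4*11)*(8 + 2/16) = (8 + 44)*(8 + 2*(1/16)) = 52*(8 + ⅛) = 52*(65/8) = 845/2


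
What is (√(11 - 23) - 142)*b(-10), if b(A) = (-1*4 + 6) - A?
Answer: -1704 + 24*I*√3 ≈ -1704.0 + 41.569*I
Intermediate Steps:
b(A) = 2 - A (b(A) = (-4 + 6) - A = 2 - A)
(√(11 - 23) - 142)*b(-10) = (√(11 - 23) - 142)*(2 - 1*(-10)) = (√(-12) - 142)*(2 + 10) = (2*I*√3 - 142)*12 = (-142 + 2*I*√3)*12 = -1704 + 24*I*√3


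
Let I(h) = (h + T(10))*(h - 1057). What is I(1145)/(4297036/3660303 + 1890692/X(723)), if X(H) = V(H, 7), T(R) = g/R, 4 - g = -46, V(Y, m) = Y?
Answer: 1859830456825/48080641366 ≈ 38.681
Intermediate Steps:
g = 50 (g = 4 - 1*(-46) = 4 + 46 = 50)
T(R) = 50/R
I(h) = (-1057 + h)*(5 + h) (I(h) = (h + 50/10)*(h - 1057) = (h + 50*(1/10))*(-1057 + h) = (h + 5)*(-1057 + h) = (5 + h)*(-1057 + h) = (-1057 + h)*(5 + h))
X(H) = H
I(1145)/(4297036/3660303 + 1890692/X(723)) = (-5285 + 1145**2 - 1052*1145)/(4297036/3660303 + 1890692/723) = (-5285 + 1311025 - 1204540)/(4297036*(1/3660303) + 1890692*(1/723)) = 101200/(4297036/3660303 + 1890692/723) = 101200/(769290261856/294044341) = 101200*(294044341/769290261856) = 1859830456825/48080641366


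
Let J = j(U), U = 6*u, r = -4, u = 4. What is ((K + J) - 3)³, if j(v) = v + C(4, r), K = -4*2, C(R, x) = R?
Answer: 4913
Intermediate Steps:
U = 24 (U = 6*4 = 24)
K = -8
j(v) = 4 + v (j(v) = v + 4 = 4 + v)
J = 28 (J = 4 + 24 = 28)
((K + J) - 3)³ = ((-8 + 28) - 3)³ = (20 - 3)³ = 17³ = 4913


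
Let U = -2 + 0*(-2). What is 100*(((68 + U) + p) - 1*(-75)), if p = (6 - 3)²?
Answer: 15000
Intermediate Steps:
U = -2 (U = -2 + 0 = -2)
p = 9 (p = 3² = 9)
100*(((68 + U) + p) - 1*(-75)) = 100*(((68 - 2) + 9) - 1*(-75)) = 100*((66 + 9) + 75) = 100*(75 + 75) = 100*150 = 15000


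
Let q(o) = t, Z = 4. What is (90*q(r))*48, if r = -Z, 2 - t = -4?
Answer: 25920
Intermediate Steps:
t = 6 (t = 2 - 1*(-4) = 2 + 4 = 6)
r = -4 (r = -1*4 = -4)
q(o) = 6
(90*q(r))*48 = (90*6)*48 = 540*48 = 25920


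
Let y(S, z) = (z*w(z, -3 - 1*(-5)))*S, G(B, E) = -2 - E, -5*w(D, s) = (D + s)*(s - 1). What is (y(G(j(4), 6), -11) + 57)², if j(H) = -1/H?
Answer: 1159929/25 ≈ 46397.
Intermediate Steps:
w(D, s) = -(-1 + s)*(D + s)/5 (w(D, s) = -(D + s)*(s - 1)/5 = -(D + s)*(-1 + s)/5 = -(-1 + s)*(D + s)/5)
y(S, z) = S*z*(-⅖ - z/5) (y(S, z) = (z*(-(-3 - 1*(-5))²/5 + z/5 + (-3 - 1*(-5))/5 - z*(-3 - 1*(-5))/5))*S = (z*(-(-3 + 5)²/5 + z/5 + (-3 + 5)/5 - z*(-3 + 5)/5))*S = (z*(-⅕*2² + z/5 + (⅕)*2 - ⅕*z*2))*S = (z*(-⅕*4 + z/5 + ⅖ - 2*z/5))*S = (z*(-⅘ + z/5 + ⅖ - 2*z/5))*S = (z*(-⅖ - z/5))*S = S*z*(-⅖ - z/5))
(y(G(j(4), 6), -11) + 57)² = ((⅕)*(-2 - 1*6)*(-11)*(-2 - 1*(-11)) + 57)² = ((⅕)*(-2 - 6)*(-11)*(-2 + 11) + 57)² = ((⅕)*(-8)*(-11)*9 + 57)² = (792/5 + 57)² = (1077/5)² = 1159929/25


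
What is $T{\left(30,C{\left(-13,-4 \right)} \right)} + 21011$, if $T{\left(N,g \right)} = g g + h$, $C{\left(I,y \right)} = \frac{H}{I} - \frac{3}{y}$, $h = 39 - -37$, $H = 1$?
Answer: $\frac{57020473}{2704} \approx 21087.0$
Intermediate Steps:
$h = 76$ ($h = 39 + 37 = 76$)
$C{\left(I,y \right)} = \frac{1}{I} - \frac{3}{y}$ ($C{\left(I,y \right)} = 1 \frac{1}{I} - \frac{3}{y} = \frac{1}{I} - \frac{3}{y}$)
$T{\left(N,g \right)} = 76 + g^{2}$ ($T{\left(N,g \right)} = g g + 76 = g^{2} + 76 = 76 + g^{2}$)
$T{\left(30,C{\left(-13,-4 \right)} \right)} + 21011 = \left(76 + \left(\frac{1}{-13} - \frac{3}{-4}\right)^{2}\right) + 21011 = \left(76 + \left(- \frac{1}{13} - - \frac{3}{4}\right)^{2}\right) + 21011 = \left(76 + \left(- \frac{1}{13} + \frac{3}{4}\right)^{2}\right) + 21011 = \left(76 + \left(\frac{35}{52}\right)^{2}\right) + 21011 = \left(76 + \frac{1225}{2704}\right) + 21011 = \frac{206729}{2704} + 21011 = \frac{57020473}{2704}$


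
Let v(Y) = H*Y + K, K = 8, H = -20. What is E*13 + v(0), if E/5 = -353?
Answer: -22937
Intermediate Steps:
E = -1765 (E = 5*(-353) = -1765)
v(Y) = 8 - 20*Y (v(Y) = -20*Y + 8 = 8 - 20*Y)
E*13 + v(0) = -1765*13 + (8 - 20*0) = -22945 + (8 + 0) = -22945 + 8 = -22937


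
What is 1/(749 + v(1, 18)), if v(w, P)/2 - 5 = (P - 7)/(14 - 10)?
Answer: 2/1529 ≈ 0.0013080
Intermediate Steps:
v(w, P) = 13/2 + P/2 (v(w, P) = 10 + 2*((P - 7)/(14 - 10)) = 10 + 2*((-7 + P)/4) = 10 + 2*((-7 + P)*(¼)) = 10 + 2*(-7/4 + P/4) = 10 + (-7/2 + P/2) = 13/2 + P/2)
1/(749 + v(1, 18)) = 1/(749 + (13/2 + (½)*18)) = 1/(749 + (13/2 + 9)) = 1/(749 + 31/2) = 1/(1529/2) = 2/1529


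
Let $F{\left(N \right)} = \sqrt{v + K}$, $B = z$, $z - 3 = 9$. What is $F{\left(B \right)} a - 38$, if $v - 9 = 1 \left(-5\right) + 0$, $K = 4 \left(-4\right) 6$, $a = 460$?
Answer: $-38 + 920 i \sqrt{23} \approx -38.0 + 4412.2 i$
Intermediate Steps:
$z = 12$ ($z = 3 + 9 = 12$)
$K = -96$ ($K = \left(-16\right) 6 = -96$)
$B = 12$
$v = 4$ ($v = 9 + \left(1 \left(-5\right) + 0\right) = 9 + \left(-5 + 0\right) = 9 - 5 = 4$)
$F{\left(N \right)} = 2 i \sqrt{23}$ ($F{\left(N \right)} = \sqrt{4 - 96} = \sqrt{-92} = 2 i \sqrt{23}$)
$F{\left(B \right)} a - 38 = 2 i \sqrt{23} \cdot 460 - 38 = 920 i \sqrt{23} - 38 = -38 + 920 i \sqrt{23}$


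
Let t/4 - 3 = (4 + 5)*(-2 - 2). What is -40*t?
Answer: 5280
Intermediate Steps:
t = -132 (t = 12 + 4*((4 + 5)*(-2 - 2)) = 12 + 4*(9*(-4)) = 12 + 4*(-36) = 12 - 144 = -132)
-40*t = -40*(-132) = -5*(-1056) = 5280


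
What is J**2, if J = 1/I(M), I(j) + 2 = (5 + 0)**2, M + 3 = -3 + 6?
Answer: 1/529 ≈ 0.0018904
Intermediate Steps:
M = 0 (M = -3 + (-3 + 6) = -3 + 3 = 0)
I(j) = 23 (I(j) = -2 + (5 + 0)**2 = -2 + 5**2 = -2 + 25 = 23)
J = 1/23 ≈ 0.043478
J**2 = (1/23)**2 = 1/529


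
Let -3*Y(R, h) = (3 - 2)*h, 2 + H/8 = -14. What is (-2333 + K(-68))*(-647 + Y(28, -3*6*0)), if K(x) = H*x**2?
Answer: 384450635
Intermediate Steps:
H = -128 (H = -16 + 8*(-14) = -16 - 112 = -128)
Y(R, h) = -h/3 (Y(R, h) = -(3 - 2)*h/3 = -h/3)
K(x) = -128*x**2
(-2333 + K(-68))*(-647 + Y(28, -3*6*0)) = (-2333 - 128*(-68)**2)*(-647 - (-3*6)*0/3) = (-2333 - 128*4624)*(-647 - (-6)*0) = (-2333 - 591872)*(-647 - 1/3*0) = -594205*(-647 + 0) = -594205*(-647) = 384450635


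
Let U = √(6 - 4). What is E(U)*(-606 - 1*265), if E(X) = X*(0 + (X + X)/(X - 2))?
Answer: 3484 + 1742*√2 ≈ 5947.6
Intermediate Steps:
U = √2 ≈ 1.4142
E(X) = 2*X²/(-2 + X) (E(X) = X*(0 + (2*X)/(-2 + X)) = X*(0 + 2*X/(-2 + X)) = X*(2*X/(-2 + X)) = 2*X²/(-2 + X))
E(U)*(-606 - 1*265) = (2*(√2)²/(-2 + √2))*(-606 - 1*265) = (2*2/(-2 + √2))*(-606 - 265) = (4/(-2 + √2))*(-871) = -3484/(-2 + √2)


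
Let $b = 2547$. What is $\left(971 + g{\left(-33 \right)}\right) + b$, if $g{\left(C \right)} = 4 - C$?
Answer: $3555$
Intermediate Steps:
$\left(971 + g{\left(-33 \right)}\right) + b = \left(971 + \left(4 - -33\right)\right) + 2547 = \left(971 + \left(4 + 33\right)\right) + 2547 = \left(971 + 37\right) + 2547 = 1008 + 2547 = 3555$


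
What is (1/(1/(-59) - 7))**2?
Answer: 3481/171396 ≈ 0.020310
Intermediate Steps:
(1/(1/(-59) - 7))**2 = (1/(-1/59 - 7))**2 = (1/(-414/59))**2 = (-59/414)**2 = 3481/171396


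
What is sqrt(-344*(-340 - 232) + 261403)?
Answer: sqrt(458171) ≈ 676.88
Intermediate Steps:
sqrt(-344*(-340 - 232) + 261403) = sqrt(-344*(-572) + 261403) = sqrt(196768 + 261403) = sqrt(458171)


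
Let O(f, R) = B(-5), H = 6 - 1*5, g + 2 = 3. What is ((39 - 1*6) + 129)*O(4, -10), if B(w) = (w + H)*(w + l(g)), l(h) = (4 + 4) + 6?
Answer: -5832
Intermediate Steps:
g = 1 (g = -2 + 3 = 1)
l(h) = 14 (l(h) = 8 + 6 = 14)
H = 1 (H = 6 - 5 = 1)
B(w) = (1 + w)*(14 + w) (B(w) = (w + 1)*(w + 14) = (1 + w)*(14 + w))
O(f, R) = -36 (O(f, R) = 14 + (-5)**2 + 15*(-5) = 14 + 25 - 75 = -36)
((39 - 1*6) + 129)*O(4, -10) = ((39 - 1*6) + 129)*(-36) = ((39 - 6) + 129)*(-36) = (33 + 129)*(-36) = 162*(-36) = -5832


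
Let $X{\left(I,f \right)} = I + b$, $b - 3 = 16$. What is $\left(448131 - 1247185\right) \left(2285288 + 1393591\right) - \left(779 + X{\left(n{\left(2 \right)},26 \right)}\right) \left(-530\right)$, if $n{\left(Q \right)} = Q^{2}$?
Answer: $-2939622555406$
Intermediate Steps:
$b = 19$ ($b = 3 + 16 = 19$)
$X{\left(I,f \right)} = 19 + I$ ($X{\left(I,f \right)} = I + 19 = 19 + I$)
$\left(448131 - 1247185\right) \left(2285288 + 1393591\right) - \left(779 + X{\left(n{\left(2 \right)},26 \right)}\right) \left(-530\right) = \left(448131 - 1247185\right) \left(2285288 + 1393591\right) - \left(779 + \left(19 + 2^{2}\right)\right) \left(-530\right) = \left(-799054\right) 3678879 - \left(779 + \left(19 + 4\right)\right) \left(-530\right) = -2939622980466 - \left(779 + 23\right) \left(-530\right) = -2939622980466 - 802 \left(-530\right) = -2939622980466 - -425060 = -2939622980466 + 425060 = -2939622555406$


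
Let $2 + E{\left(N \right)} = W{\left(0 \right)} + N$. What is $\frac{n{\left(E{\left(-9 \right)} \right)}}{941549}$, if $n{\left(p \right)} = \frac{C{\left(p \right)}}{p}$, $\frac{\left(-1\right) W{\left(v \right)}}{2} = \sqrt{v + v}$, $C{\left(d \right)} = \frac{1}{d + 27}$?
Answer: $- \frac{1}{165712624} \approx -6.0345 \cdot 10^{-9}$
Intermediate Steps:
$C{\left(d \right)} = \frac{1}{27 + d}$
$W{\left(v \right)} = - 2 \sqrt{2} \sqrt{v}$ ($W{\left(v \right)} = - 2 \sqrt{v + v} = - 2 \sqrt{2 v} = - 2 \sqrt{2} \sqrt{v}$)
$E{\left(N \right)} = -2 + N$ ($E{\left(N \right)} = -2 + \left(- 2 \sqrt{2} \sqrt{0} + N\right) = -2 + \left(\left(-2\right) \sqrt{2} \cdot 0 + N\right) = -2 + \left(0 + N\right) = -2 + N$)
$n{\left(p \right)} = \frac{1}{p \left(27 + p\right)}$ ($n{\left(p \right)} = \frac{1}{\left(27 + p\right) p} = \frac{1}{p \left(27 + p\right)}$)
$\frac{n{\left(E{\left(-9 \right)} \right)}}{941549} = \frac{\frac{1}{-2 - 9} \frac{1}{27 - 11}}{941549} = \frac{1}{\left(-11\right) \left(27 - 11\right)} \frac{1}{941549} = - \frac{1}{11 \cdot 16} \cdot \frac{1}{941549} = \left(- \frac{1}{11}\right) \frac{1}{16} \cdot \frac{1}{941549} = \left(- \frac{1}{176}\right) \frac{1}{941549} = - \frac{1}{165712624}$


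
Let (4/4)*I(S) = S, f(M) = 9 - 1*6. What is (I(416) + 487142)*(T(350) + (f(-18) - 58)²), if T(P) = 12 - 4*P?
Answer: 798132446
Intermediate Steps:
f(M) = 3 (f(M) = 9 - 6 = 3)
I(S) = S
(I(416) + 487142)*(T(350) + (f(-18) - 58)²) = (416 + 487142)*((12 - 4*350) + (3 - 58)²) = 487558*((12 - 1400) + (-55)²) = 487558*(-1388 + 3025) = 487558*1637 = 798132446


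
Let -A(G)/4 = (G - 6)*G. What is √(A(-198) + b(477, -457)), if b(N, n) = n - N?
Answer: I*√162502 ≈ 403.12*I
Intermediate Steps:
A(G) = -4*G*(-6 + G) (A(G) = -4*(G - 6)*G = -4*(-6 + G)*G = -4*G*(-6 + G))
√(A(-198) + b(477, -457)) = √(4*(-198)*(6 - 1*(-198)) + (-457 - 1*477)) = √(4*(-198)*(6 + 198) + (-457 - 477)) = √(4*(-198)*204 - 934) = √(-161568 - 934) = √(-162502) = I*√162502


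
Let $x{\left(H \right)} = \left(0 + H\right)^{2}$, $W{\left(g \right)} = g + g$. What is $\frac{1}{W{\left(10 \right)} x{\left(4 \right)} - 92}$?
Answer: $\frac{1}{228} \approx 0.004386$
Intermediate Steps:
$W{\left(g \right)} = 2 g$
$x{\left(H \right)} = H^{2}$
$\frac{1}{W{\left(10 \right)} x{\left(4 \right)} - 92} = \frac{1}{2 \cdot 10 \cdot 4^{2} - 92} = \frac{1}{20 \cdot 16 - 92} = \frac{1}{320 - 92} = \frac{1}{228}$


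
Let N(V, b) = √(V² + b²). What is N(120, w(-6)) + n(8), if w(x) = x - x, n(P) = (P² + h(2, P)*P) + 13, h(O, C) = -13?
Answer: 93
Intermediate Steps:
n(P) = 13 + P² - 13*P (n(P) = (P² - 13*P) + 13 = 13 + P² - 13*P)
w(x) = 0
N(120, w(-6)) + n(8) = √(120² + 0²) + (13 + 8² - 13*8) = √(14400 + 0) + (13 + 64 - 104) = √14400 - 27 = 120 - 27 = 93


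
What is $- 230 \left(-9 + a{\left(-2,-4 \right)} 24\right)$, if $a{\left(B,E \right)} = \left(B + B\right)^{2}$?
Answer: $-86250$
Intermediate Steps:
$a{\left(B,E \right)} = 4 B^{2}$ ($a{\left(B,E \right)} = \left(2 B\right)^{2} = 4 B^{2}$)
$- 230 \left(-9 + a{\left(-2,-4 \right)} 24\right) = - 230 \left(-9 + 4 \left(-2\right)^{2} \cdot 24\right) = - 230 \left(-9 + 4 \cdot 4 \cdot 24\right) = - 230 \left(-9 + 16 \cdot 24\right) = - 230 \left(-9 + 384\right) = \left(-230\right) 375 = -86250$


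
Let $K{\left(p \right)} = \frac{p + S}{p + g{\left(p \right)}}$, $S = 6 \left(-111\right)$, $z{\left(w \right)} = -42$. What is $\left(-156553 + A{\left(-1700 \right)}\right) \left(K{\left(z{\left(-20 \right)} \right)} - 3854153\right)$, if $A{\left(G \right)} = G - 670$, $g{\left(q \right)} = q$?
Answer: $\frac{4287585524076}{7} \approx 6.1251 \cdot 10^{11}$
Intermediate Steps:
$S = -666$
$A{\left(G \right)} = -670 + G$
$K{\left(p \right)} = \frac{-666 + p}{2 p}$ ($K{\left(p \right)} = \frac{p - 666}{p + p} = \frac{-666 + p}{2 p}$)
$\left(-156553 + A{\left(-1700 \right)}\right) \left(K{\left(z{\left(-20 \right)} \right)} - 3854153\right) = \left(-156553 - 2370\right) \left(\frac{-666 - 42}{2 \left(-42\right)} - 3854153\right) = \left(-156553 - 2370\right) \left(\frac{1}{2} \left(- \frac{1}{42}\right) \left(-708\right) - 3854153\right) = - 158923 \left(\frac{59}{7} - 3854153\right) = \left(-158923\right) \left(- \frac{26979012}{7}\right) = \frac{4287585524076}{7}$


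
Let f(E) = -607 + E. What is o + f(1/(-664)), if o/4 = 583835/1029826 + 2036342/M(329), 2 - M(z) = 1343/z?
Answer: -130911449410977107/33457575560 ≈ -3.9128e+6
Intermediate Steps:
M(z) = 2 - 1343/z
o = -197125211765398/50387915 (o = 4*(583835/1029826 + 2036342/(2 - 1343/329)) = 4*(583835*(1/1029826) + 2036342/(2 - 1343*1/329)) = 4*(83405/147118 + 2036342/(2 - 1343/329)) = 4*(83405/147118 + 2036342/(-685/329)) = 4*(83405/147118 + 2036342*(-329/685)) = 4*(83405/147118 - 669956518/685) = 4*(-98562605882699/100775830) = -197125211765398/50387915 ≈ -3.9122e+6)
o + f(1/(-664)) = -197125211765398/50387915 + (-607 + 1/(-664)) = -197125211765398/50387915 + (-607 - 1/664) = -197125211765398/50387915 - 403049/664 = -130911449410977107/33457575560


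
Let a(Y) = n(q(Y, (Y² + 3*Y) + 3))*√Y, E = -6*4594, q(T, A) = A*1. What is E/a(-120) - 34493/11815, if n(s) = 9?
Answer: -2029/695 + 2297*I*√30/45 ≈ -2.9194 + 279.58*I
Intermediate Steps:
q(T, A) = A
E = -27564
a(Y) = 9*√Y
E/a(-120) - 34493/11815 = -27564*(-I*√30/540) - 34493/11815 = -27564*(-I*√30/540) - 34493*1/11815 = -27564*(-I*√30/540) - 2029/695 = -(-2297)*I*√30/45 - 2029/695 = 2297*I*√30/45 - 2029/695 = -2029/695 + 2297*I*√30/45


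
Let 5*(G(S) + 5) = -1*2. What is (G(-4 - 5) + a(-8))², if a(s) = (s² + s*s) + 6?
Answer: 413449/25 ≈ 16538.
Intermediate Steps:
G(S) = -27/5 (G(S) = -5 + (-1*2)/5 = -5 + (⅕)*(-2) = -5 - ⅖ = -27/5)
a(s) = 6 + 2*s² (a(s) = (s² + s²) + 6 = 2*s² + 6 = 6 + 2*s²)
(G(-4 - 5) + a(-8))² = (-27/5 + (6 + 2*(-8)²))² = (-27/5 + (6 + 2*64))² = (-27/5 + (6 + 128))² = (-27/5 + 134)² = (643/5)² = 413449/25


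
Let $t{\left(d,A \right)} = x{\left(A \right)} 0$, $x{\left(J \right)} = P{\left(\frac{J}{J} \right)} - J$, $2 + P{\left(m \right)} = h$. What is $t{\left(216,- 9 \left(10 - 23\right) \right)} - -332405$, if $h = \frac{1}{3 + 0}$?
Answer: $332405$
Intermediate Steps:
$h = \frac{1}{3} \approx 0.33333$
$P{\left(m \right)} = - \frac{5}{3}$ ($P{\left(m \right)} = -2 + \frac{1}{3} = - \frac{5}{3}$)
$x{\left(J \right)} = - \frac{5}{3} - J$
$t{\left(d,A \right)} = 0$ ($t{\left(d,A \right)} = \left(- \frac{5}{3} - A\right) 0 = 0$)
$t{\left(216,- 9 \left(10 - 23\right) \right)} - -332405 = 0 - -332405 = 0 + 332405 = 332405$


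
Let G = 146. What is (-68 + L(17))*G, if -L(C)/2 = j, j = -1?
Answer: -9636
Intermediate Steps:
L(C) = 2 (L(C) = -2*(-1) = 2)
(-68 + L(17))*G = (-68 + 2)*146 = -66*146 = -9636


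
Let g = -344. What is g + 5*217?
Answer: 741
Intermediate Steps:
g + 5*217 = -344 + 5*217 = -344 + 1085 = 741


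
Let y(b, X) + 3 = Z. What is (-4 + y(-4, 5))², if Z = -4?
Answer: 121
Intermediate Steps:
y(b, X) = -7 (y(b, X) = -3 - 4 = -7)
(-4 + y(-4, 5))² = (-4 - 7)² = (-11)² = 121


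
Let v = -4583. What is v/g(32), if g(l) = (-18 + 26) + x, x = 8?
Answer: -4583/16 ≈ -286.44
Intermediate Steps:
g(l) = 16 (g(l) = (-18 + 26) + 8 = 8 + 8 = 16)
v/g(32) = -4583/16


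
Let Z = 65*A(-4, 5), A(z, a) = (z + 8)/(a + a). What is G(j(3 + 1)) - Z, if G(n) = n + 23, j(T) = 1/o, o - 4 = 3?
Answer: -20/7 ≈ -2.8571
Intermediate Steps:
o = 7 (o = 4 + 3 = 7)
A(z, a) = (8 + z)/(2*a) (A(z, a) = (8 + z)/((2*a)) = (8 + z)*(1/(2*a)) = (8 + z)/(2*a))
j(T) = ⅐ (j(T) = 1/7 = ⅐)
G(n) = 23 + n
Z = 26 (Z = 65*((½)*(8 - 4)/5) = 65*((½)*(⅕)*4) = 65*(⅖) = 26)
G(j(3 + 1)) - Z = (23 + ⅐) - 1*26 = 162/7 - 26 = -20/7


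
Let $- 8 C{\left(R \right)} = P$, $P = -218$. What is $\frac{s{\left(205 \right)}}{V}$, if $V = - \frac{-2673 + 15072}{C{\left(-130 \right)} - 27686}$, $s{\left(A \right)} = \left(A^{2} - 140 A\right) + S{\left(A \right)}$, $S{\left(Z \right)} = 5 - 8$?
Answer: $\frac{736939735}{24798} \approx 29718.0$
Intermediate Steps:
$C{\left(R \right)} = \frac{109}{4}$ ($C{\left(R \right)} = \left(- \frac{1}{8}\right) \left(-218\right) = \frac{109}{4}$)
$S{\left(Z \right)} = -3$ ($S{\left(Z \right)} = 5 - 8 = -3$)
$s{\left(A \right)} = -3 + A^{2} - 140 A$ ($s{\left(A \right)} = \left(A^{2} - 140 A\right) - 3 = -3 + A^{2} - 140 A$)
$V = \frac{49596}{110635}$ ($V = - \frac{-2673 + 15072}{\frac{109}{4} - 27686} = - \frac{12399}{- \frac{110635}{4}} = - \frac{12399 \left(-4\right)}{110635} = \left(-1\right) \left(- \frac{49596}{110635}\right) = \frac{49596}{110635} \approx 0.44829$)
$\frac{s{\left(205 \right)}}{V} = \frac{-3 + 205^{2} - 28700}{\frac{49596}{110635}} = \left(-3 + 42025 - 28700\right) \frac{110635}{49596} = 13322 \cdot \frac{110635}{49596} = \frac{736939735}{24798}$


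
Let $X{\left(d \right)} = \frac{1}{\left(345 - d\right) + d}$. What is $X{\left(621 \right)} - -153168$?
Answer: $\frac{52842961}{345} \approx 1.5317 \cdot 10^{5}$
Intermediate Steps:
$X{\left(d \right)} = \frac{1}{345}$
$X{\left(621 \right)} - -153168 = \frac{1}{345} - -153168 = \frac{1}{345} + 153168 = \frac{52842961}{345}$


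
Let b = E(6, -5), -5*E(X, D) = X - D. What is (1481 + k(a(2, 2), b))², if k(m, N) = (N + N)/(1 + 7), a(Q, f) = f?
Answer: 876692881/400 ≈ 2.1917e+6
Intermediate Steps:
E(X, D) = -X/5 + D/5 (E(X, D) = -(X - D)/5 = -X/5 + D/5)
b = -11/5 (b = -⅕*6 + (⅕)*(-5) = -6/5 - 1 = -11/5 ≈ -2.2000)
k(m, N) = N/4 (k(m, N) = (2*N)/8 = (2*N)*(⅛) = N/4)
(1481 + k(a(2, 2), b))² = (1481 + (¼)*(-11/5))² = (1481 - 11/20)² = (29609/20)² = 876692881/400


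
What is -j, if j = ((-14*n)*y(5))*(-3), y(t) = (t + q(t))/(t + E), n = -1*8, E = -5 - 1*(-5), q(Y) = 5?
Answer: 672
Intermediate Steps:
E = 0 (E = -5 + 5 = 0)
n = -8
y(t) = (5 + t)/t (y(t) = (t + 5)/(t + 0) = (5 + t)/t)
j = -672 (j = ((-14*(-8))*((5 + 5)/5))*(-3) = (112*((1/5)*10))*(-3) = (112*2)*(-3) = 224*(-3) = -672)
-j = -1*(-672) = 672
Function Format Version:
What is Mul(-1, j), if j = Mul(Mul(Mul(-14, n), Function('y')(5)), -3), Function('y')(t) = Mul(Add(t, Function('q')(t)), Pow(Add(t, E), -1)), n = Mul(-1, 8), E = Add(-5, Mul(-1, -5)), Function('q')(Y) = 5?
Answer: 672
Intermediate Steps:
E = 0 (E = Add(-5, 5) = 0)
n = -8
Function('y')(t) = Mul(Pow(t, -1), Add(5, t)) (Function('y')(t) = Mul(Add(t, 5), Pow(Add(t, 0), -1)) = Mul(Add(5, t), Pow(t, -1)) = Mul(Pow(t, -1), Add(5, t)))
j = -672 (j = Mul(Mul(Mul(-14, -8), Mul(Pow(5, -1), Add(5, 5))), -3) = Mul(Mul(112, Mul(Rational(1, 5), 10)), -3) = Mul(Mul(112, 2), -3) = Mul(224, -3) = -672)
Mul(-1, j) = Mul(-1, -672) = 672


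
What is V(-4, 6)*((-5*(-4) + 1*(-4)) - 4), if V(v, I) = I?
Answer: 72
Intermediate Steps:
V(-4, 6)*((-5*(-4) + 1*(-4)) - 4) = 6*((-5*(-4) + 1*(-4)) - 4) = 6*((20 - 4) - 4) = 6*(16 - 4) = 6*12 = 72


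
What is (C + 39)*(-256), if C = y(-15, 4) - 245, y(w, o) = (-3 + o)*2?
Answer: 52224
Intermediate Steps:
y(w, o) = -6 + 2*o
C = -243 (C = (-6 + 2*4) - 245 = (-6 + 8) - 245 = 2 - 245 = -243)
(C + 39)*(-256) = (-243 + 39)*(-256) = -204*(-256) = 52224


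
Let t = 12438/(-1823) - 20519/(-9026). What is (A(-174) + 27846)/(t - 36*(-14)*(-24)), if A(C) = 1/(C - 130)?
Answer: -69644745112417/30264303133768 ≈ -2.3012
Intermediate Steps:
A(C) = 1/(-130 + C)
t = -74859251/16454398 (t = 12438*(-1/1823) - 20519*(-1/9026) = -12438/1823 + 20519/9026 = -74859251/16454398 ≈ -4.5495)
(A(-174) + 27846)/(t - 36*(-14)*(-24)) = (1/(-130 - 174) + 27846)/(-74859251/16454398 - 36*(-14)*(-24)) = (1/(-304) + 27846)/(-74859251/16454398 + 504*(-24)) = (-1/304 + 27846)/(-74859251/16454398 - 12096) = 8465183/(304*(-199107257459/16454398)) = (8465183/304)*(-16454398/199107257459) = -69644745112417/30264303133768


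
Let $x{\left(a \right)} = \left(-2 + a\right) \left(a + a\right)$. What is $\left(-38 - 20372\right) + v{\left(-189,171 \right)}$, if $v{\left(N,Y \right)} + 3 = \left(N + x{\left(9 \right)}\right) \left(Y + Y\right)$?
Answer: $-41959$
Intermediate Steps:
$x{\left(a \right)} = 2 a \left(-2 + a\right)$ ($x{\left(a \right)} = \left(-2 + a\right) 2 a = 2 a \left(-2 + a\right)$)
$v{\left(N,Y \right)} = -3 + 2 Y \left(126 + N\right)$ ($v{\left(N,Y \right)} = -3 + \left(N + 2 \cdot 9 \left(-2 + 9\right)\right) \left(Y + Y\right) = -3 + \left(N + 2 \cdot 9 \cdot 7\right) 2 Y = -3 + \left(N + 126\right) 2 Y = -3 + \left(126 + N\right) 2 Y = -3 + 2 Y \left(126 + N\right)$)
$\left(-38 - 20372\right) + v{\left(-189,171 \right)} = \left(-38 - 20372\right) + \left(-3 + 252 \cdot 171 + 2 \left(-189\right) 171\right) = \left(-38 - 20372\right) - 21549 = -20410 - 21549 = -41959$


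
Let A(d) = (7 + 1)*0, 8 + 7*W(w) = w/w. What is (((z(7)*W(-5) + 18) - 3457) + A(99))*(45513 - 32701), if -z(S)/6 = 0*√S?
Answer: -44060468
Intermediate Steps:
W(w) = -1 (W(w) = -8/7 + (w/w)/7 = -8/7 + (⅐)*1 = -8/7 + ⅐ = -1)
z(S) = 0 (z(S) = -0*√S = -6*0 = 0)
A(d) = 0 (A(d) = 8*0 = 0)
(((z(7)*W(-5) + 18) - 3457) + A(99))*(45513 - 32701) = (((0*(-1) + 18) - 3457) + 0)*(45513 - 32701) = (((0 + 18) - 3457) + 0)*12812 = ((18 - 3457) + 0)*12812 = (-3439 + 0)*12812 = -3439*12812 = -44060468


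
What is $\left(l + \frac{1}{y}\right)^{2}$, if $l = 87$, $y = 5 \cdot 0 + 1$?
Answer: $7744$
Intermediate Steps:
$y = 1$ ($y = 0 + 1 = 1$)
$\left(l + \frac{1}{y}\right)^{2} = \left(87 + 1^{-1}\right)^{2} = \left(87 + 1\right)^{2} = 88^{2} = 7744$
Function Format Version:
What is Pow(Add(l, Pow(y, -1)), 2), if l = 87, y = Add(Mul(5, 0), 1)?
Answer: 7744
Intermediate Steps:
y = 1 (y = Add(0, 1) = 1)
Pow(Add(l, Pow(y, -1)), 2) = Pow(Add(87, Pow(1, -1)), 2) = Pow(Add(87, 1), 2) = Pow(88, 2) = 7744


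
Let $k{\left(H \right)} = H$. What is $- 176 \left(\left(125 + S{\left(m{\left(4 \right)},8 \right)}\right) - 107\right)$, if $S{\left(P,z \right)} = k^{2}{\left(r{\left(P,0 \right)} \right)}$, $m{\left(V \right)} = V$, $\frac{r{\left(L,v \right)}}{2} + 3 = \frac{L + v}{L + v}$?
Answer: $-5984$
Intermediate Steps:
$r{\left(L,v \right)} = -4$ ($r{\left(L,v \right)} = -6 + 2 \frac{L + v}{L + v} = -6 + 2 \cdot 1 = -6 + 2 = -4$)
$S{\left(P,z \right)} = 16$ ($S{\left(P,z \right)} = \left(-4\right)^{2} = 16$)
$- 176 \left(\left(125 + S{\left(m{\left(4 \right)},8 \right)}\right) - 107\right) = - 176 \left(\left(125 + 16\right) - 107\right) = - 176 \left(141 - 107\right) = \left(-176\right) 34 = -5984$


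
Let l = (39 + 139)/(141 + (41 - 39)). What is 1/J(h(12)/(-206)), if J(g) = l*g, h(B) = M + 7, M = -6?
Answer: -14729/89 ≈ -165.49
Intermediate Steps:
h(B) = 1 (h(B) = -6 + 7 = 1)
l = 178/143 (l = 178/(141 + 2) = 178/143 ≈ 1.2448)
J(g) = 178*g/143
1/J(h(12)/(-206)) = 1/(178*(1/(-206))/143) = 1/(178*(1*(-1/206))/143) = 1/((178/143)*(-1/206)) = 1/(-89/14729) = -14729/89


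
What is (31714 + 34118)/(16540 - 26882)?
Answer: -32916/5171 ≈ -6.3655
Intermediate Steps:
(31714 + 34118)/(16540 - 26882) = 65832/(-10342) = 65832*(-1/10342) = -32916/5171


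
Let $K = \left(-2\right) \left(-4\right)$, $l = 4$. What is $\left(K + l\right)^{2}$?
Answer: $144$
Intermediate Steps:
$K = 8$
$\left(K + l\right)^{2} = \left(8 + 4\right)^{2} = 12^{2} = 144$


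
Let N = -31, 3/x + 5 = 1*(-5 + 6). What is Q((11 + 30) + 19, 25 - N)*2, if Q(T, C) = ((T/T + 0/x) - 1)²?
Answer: 0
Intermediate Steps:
x = -¾ (x = 3/(-5 + 1*(-5 + 6)) = 3/(-5 + 1*1) = 3/(-5 + 1) = 3/(-4) = 3*(-¼) = -¾ ≈ -0.75000)
Q(T, C) = 0 (Q(T, C) = ((T/T + 0/(-¾)) - 1)² = ((1 + 0*(-4/3)) - 1)² = ((1 + 0) - 1)² = (1 - 1)² = 0² = 0)
Q((11 + 30) + 19, 25 - N)*2 = 0*2 = 0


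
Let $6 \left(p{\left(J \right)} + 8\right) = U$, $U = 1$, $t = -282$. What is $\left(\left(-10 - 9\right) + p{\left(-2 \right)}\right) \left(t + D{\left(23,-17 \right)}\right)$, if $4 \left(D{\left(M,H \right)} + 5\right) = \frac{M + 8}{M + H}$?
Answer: $\frac{1103977}{144} \approx 7666.5$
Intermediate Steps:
$p{\left(J \right)} = - \frac{47}{6}$ ($p{\left(J \right)} = -8 + \frac{1}{6} \cdot 1 = -8 + \frac{1}{6} = - \frac{47}{6}$)
$D{\left(M,H \right)} = -5 + \frac{8 + M}{4 \left(H + M\right)}$ ($D{\left(M,H \right)} = -5 + \frac{\left(M + 8\right) \frac{1}{M + H}}{4} = -5 + \frac{\left(8 + M\right) \frac{1}{H + M}}{4} = -5 + \frac{\frac{1}{H + M} \left(8 + M\right)}{4} = -5 + \frac{8 + M}{4 \left(H + M\right)}$)
$\left(\left(-10 - 9\right) + p{\left(-2 \right)}\right) \left(t + D{\left(23,-17 \right)}\right) = \left(\left(-10 - 9\right) - \frac{47}{6}\right) \left(-282 + \frac{2 - -85 - \frac{437}{4}}{-17 + 23}\right) = \left(-19 - \frac{47}{6}\right) \left(-282 + \frac{2 + 85 - \frac{437}{4}}{6}\right) = - \frac{161 \left(-282 + \frac{1}{6} \left(- \frac{89}{4}\right)\right)}{6} = - \frac{161 \left(-282 - \frac{89}{24}\right)}{6} = \left(- \frac{161}{6}\right) \left(- \frac{6857}{24}\right) = \frac{1103977}{144}$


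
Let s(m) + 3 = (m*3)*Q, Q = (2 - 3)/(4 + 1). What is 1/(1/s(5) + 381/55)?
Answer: 330/2231 ≈ 0.14792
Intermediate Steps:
Q = -⅕ (Q = -1/5 = -1*⅕ = -⅕ ≈ -0.20000)
s(m) = -3 - 3*m/5 (s(m) = -3 + (m*3)*(-⅕) = -3 + (3*m)*(-⅕) = -3 - 3*m/5)
1/(1/s(5) + 381/55) = 1/(1/(-3 - ⅗*5) + 381/55) = 1/(1/(-3 - 3) + 381*(1/55)) = 1/(1/(-6) + 381/55) = 1/(-⅙ + 381/55) = 1/(2231/330) = 330/2231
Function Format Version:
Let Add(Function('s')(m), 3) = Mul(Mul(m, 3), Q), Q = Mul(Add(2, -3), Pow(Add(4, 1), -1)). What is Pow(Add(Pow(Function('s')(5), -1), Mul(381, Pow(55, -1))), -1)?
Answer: Rational(330, 2231) ≈ 0.14792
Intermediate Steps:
Q = Rational(-1, 5) (Q = Mul(-1, Pow(5, -1)) = Mul(-1, Rational(1, 5)) = Rational(-1, 5) ≈ -0.20000)
Function('s')(m) = Add(-3, Mul(Rational(-3, 5), m)) (Function('s')(m) = Add(-3, Mul(Mul(m, 3), Rational(-1, 5))) = Add(-3, Mul(Mul(3, m), Rational(-1, 5))) = Add(-3, Mul(Rational(-3, 5), m)))
Pow(Add(Pow(Function('s')(5), -1), Mul(381, Pow(55, -1))), -1) = Pow(Add(Pow(Add(-3, Mul(Rational(-3, 5), 5)), -1), Mul(381, Pow(55, -1))), -1) = Pow(Add(Pow(Add(-3, -3), -1), Mul(381, Rational(1, 55))), -1) = Pow(Add(Pow(-6, -1), Rational(381, 55)), -1) = Pow(Add(Rational(-1, 6), Rational(381, 55)), -1) = Pow(Rational(2231, 330), -1) = Rational(330, 2231)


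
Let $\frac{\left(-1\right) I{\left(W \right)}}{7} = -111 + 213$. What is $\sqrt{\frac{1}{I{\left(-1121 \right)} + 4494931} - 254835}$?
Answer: $\frac{i \sqrt{30456531806036042}}{345709} \approx 504.81 i$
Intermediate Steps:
$I{\left(W \right)} = -714$ ($I{\left(W \right)} = - 7 \left(-111 + 213\right) = \left(-7\right) 102 = -714$)
$\sqrt{\frac{1}{I{\left(-1121 \right)} + 4494931} - 254835} = \sqrt{\frac{1}{-714 + 4494931} - 254835} = \sqrt{\frac{1}{4494217} - 254835} = \sqrt{- \frac{1145283789194}{4494217}} = \frac{i \sqrt{30456531806036042}}{345709}$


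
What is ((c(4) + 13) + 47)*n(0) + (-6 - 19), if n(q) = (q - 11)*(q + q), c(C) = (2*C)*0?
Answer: -25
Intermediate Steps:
c(C) = 0
n(q) = 2*q*(-11 + q) (n(q) = (-11 + q)*(2*q) = 2*q*(-11 + q))
((c(4) + 13) + 47)*n(0) + (-6 - 19) = ((0 + 13) + 47)*(2*0*(-11 + 0)) + (-6 - 19) = (13 + 47)*(2*0*(-11)) - 25 = 60*0 - 25 = 0 - 25 = -25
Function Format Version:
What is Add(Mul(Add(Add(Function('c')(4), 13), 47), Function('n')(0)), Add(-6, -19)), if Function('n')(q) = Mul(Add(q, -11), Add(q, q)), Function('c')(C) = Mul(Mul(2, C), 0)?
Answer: -25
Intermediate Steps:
Function('c')(C) = 0
Function('n')(q) = Mul(2, q, Add(-11, q)) (Function('n')(q) = Mul(Add(-11, q), Mul(2, q)) = Mul(2, q, Add(-11, q)))
Add(Mul(Add(Add(Function('c')(4), 13), 47), Function('n')(0)), Add(-6, -19)) = Add(Mul(Add(Add(0, 13), 47), Mul(2, 0, Add(-11, 0))), Add(-6, -19)) = Add(Mul(Add(13, 47), Mul(2, 0, -11)), -25) = Add(Mul(60, 0), -25) = Add(0, -25) = -25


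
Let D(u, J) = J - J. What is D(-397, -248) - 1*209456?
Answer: -209456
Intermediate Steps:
D(u, J) = 0
D(-397, -248) - 1*209456 = 0 - 1*209456 = 0 - 209456 = -209456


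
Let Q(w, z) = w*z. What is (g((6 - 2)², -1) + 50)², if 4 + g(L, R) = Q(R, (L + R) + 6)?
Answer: 625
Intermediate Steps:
g(L, R) = -4 + R*(6 + L + R) (g(L, R) = -4 + R*((L + R) + 6) = -4 + R*(6 + L + R))
(g((6 - 2)², -1) + 50)² = ((-4 - (6 + (6 - 2)² - 1)) + 50)² = ((-4 - (6 + 4² - 1)) + 50)² = ((-4 - (6 + 16 - 1)) + 50)² = ((-4 - 1*21) + 50)² = ((-4 - 21) + 50)² = (-25 + 50)² = 25² = 625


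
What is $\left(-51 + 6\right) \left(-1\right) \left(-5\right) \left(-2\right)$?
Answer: $450$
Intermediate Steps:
$\left(-51 + 6\right) \left(-1\right) \left(-5\right) \left(-2\right) = - 45 \cdot 5 \left(-2\right) = \left(-45\right) \left(-10\right) = 450$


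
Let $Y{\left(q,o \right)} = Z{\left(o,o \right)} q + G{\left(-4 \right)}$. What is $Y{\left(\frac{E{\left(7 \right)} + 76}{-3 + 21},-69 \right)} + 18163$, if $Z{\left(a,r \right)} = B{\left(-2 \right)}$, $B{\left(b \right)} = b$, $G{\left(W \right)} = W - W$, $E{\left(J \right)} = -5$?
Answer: $\frac{163396}{9} \approx 18155.0$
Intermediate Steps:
$G{\left(W \right)} = 0$
$Z{\left(a,r \right)} = -2$
$Y{\left(q,o \right)} = - 2 q$ ($Y{\left(q,o \right)} = - 2 q + 0 = - 2 q$)
$Y{\left(\frac{E{\left(7 \right)} + 76}{-3 + 21},-69 \right)} + 18163 = - 2 \frac{-5 + 76}{-3 + 21} + 18163 = - 2 \cdot \frac{71}{18} + 18163 = - 2 \cdot 71 \cdot \frac{1}{18} + 18163 = \left(-2\right) \frac{71}{18} + 18163 = - \frac{71}{9} + 18163 = \frac{163396}{9}$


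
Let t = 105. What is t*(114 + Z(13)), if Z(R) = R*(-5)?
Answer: 5145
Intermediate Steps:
Z(R) = -5*R
t*(114 + Z(13)) = 105*(114 - 5*13) = 105*(114 - 65) = 105*49 = 5145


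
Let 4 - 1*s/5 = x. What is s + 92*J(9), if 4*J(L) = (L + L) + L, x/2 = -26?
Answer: 901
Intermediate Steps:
x = -52 (x = 2*(-26) = -52)
J(L) = 3*L/4 (J(L) = ((L + L) + L)/4 = (2*L + L)/4 = (3*L)/4 = 3*L/4)
s = 280 (s = 20 - 5*(-52) = 20 + 260 = 280)
s + 92*J(9) = 280 + 92*((3/4)*9) = 280 + 92*(27/4) = 280 + 621 = 901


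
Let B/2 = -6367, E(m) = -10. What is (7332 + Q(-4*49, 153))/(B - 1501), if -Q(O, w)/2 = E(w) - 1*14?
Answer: -492/949 ≈ -0.51844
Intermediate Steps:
B = -12734 (B = 2*(-6367) = -12734)
Q(O, w) = 48 (Q(O, w) = -2*(-10 - 1*14) = -2*(-10 - 14) = -2*(-24) = 48)
(7332 + Q(-4*49, 153))/(B - 1501) = (7332 + 48)/(-12734 - 1501) = 7380/(-14235) = 7380*(-1/14235) = -492/949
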